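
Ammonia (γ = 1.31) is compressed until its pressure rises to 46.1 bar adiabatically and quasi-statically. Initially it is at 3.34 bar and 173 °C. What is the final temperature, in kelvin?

Adiabatic: T₂/T₁ = (P₂/P₁)^((γ−1)/γ).
T₁ = 173 °C = 446.1 K.
T₂ = 446.1 × (46.1/3.34)^(0.237) = 830.3 K.

T₂ ≈ 830 K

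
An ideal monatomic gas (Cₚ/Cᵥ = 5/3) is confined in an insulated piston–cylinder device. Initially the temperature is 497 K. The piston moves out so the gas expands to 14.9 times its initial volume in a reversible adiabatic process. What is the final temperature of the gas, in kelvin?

T₂ ≈ 82.1 K

For a reversible adiabat TV^(γ−1) is constant, so T₂ = T₁ (V₁/V₂)^(γ−1).
T₂ = 497 × (1/14.9)^(2/3) = 82.08 K.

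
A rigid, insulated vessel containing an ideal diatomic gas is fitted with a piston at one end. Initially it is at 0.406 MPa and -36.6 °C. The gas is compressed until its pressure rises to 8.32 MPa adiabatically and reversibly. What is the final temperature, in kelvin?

T₂ ≈ 561 K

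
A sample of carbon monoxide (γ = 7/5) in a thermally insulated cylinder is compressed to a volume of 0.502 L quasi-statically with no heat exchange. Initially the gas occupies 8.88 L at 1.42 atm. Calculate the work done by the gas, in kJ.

P₂ = P₁(V₁/V₂)^γ = 1.42×(8.88/0.502)^(7/5) = 79.26 atm.
For a reversible adiabat, W_by_gas = (P₁V₁ − P₂V₂)/(γ−1).
W_by = (143900×0.00888 − 8.032×10^6×0.000502) / (2/5) = -6885 J.

W ≈ -6.89 kJ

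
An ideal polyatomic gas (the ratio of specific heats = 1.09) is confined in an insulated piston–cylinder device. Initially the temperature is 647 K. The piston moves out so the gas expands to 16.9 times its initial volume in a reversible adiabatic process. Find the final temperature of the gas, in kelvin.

T₂ ≈ 502 K

Adiabatic: T₁V₁^(γ−1) = T₂V₂^(γ−1) ⇒ T₂ = T₁ (V₁/V₂)^(γ−1).
T₂ = 647 × (1/16.9)^(0.09) = 501.6 K.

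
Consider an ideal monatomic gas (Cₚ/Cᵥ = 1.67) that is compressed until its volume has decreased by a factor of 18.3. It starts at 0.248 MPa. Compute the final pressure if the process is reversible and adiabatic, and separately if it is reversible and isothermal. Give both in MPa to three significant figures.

Isothermal: P₂ = P₁(V₁/V₂) = 0.248×18.3 = 4.538 MPa.
Adiabatic: P₂ = P₁(V₁/V₂)^γ = 0.248×18.3^(1.67) = 31.82 MPa.

adiabatic: 31.8 MPa; isothermal: 4.54 MPa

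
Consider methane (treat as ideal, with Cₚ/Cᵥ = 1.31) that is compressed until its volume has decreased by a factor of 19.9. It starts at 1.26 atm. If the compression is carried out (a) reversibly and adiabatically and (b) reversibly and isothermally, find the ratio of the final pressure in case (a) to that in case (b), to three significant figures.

P_adiabatic / P_isothermal ≈ 2.53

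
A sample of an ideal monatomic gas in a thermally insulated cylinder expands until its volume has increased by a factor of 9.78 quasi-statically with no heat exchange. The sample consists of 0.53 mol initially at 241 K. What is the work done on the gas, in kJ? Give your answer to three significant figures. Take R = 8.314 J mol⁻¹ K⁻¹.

W ≈ -1.24 kJ

For a reversible adiabat TV^(γ−1) is constant, so T₂ = T₁ (V₁/V₂)^(γ−1).
γ = 5/3 for a monatomic ideal gas, so γ−1 = 2/3.
T₂ = 241 × (1/9.78)^(2/3) = 52.7 K.
Q = 0, so ΔU = W_on_gas = nCᵥΔT with Cᵥ = R/(γ−1) = 12.47 J/(mol·K).
ΔU = 0.53 × 12.47 × (52.7 − 241) = -1245 J.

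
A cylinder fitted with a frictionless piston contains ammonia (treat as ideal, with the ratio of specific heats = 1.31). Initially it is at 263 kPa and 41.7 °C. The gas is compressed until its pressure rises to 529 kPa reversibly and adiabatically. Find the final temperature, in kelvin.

Adiabatic: T₂/T₁ = (P₂/P₁)^((γ−1)/γ).
T₁ = 41.7 °C = 314.8 K.
T₂ = 314.8 × (529/263)^(0.237) = 371.5 K.

T₂ ≈ 371 K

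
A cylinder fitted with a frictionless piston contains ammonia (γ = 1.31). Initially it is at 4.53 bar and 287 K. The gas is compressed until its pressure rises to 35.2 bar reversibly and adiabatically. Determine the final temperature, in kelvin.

T₂ ≈ 466 K

Adiabatic: T₂/T₁ = (P₂/P₁)^((γ−1)/γ).
T₂ = 287 × (35.2/4.53)^(0.237) = 466.2 K.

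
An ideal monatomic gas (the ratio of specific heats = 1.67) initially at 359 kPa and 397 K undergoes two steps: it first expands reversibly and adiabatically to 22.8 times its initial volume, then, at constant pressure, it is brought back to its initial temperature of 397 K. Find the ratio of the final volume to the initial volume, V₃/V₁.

Adiabatic step: V₂/V₁ = 22.8; T₂ = T₁·(1/22.8)^(0.67) = 48.86 K.
Isobaric step: V₃/V₂ = T₃/T₂ = 397/48.86.
V₃/V₁ = (V₂/V₁)(V₃/V₂) = 22.8 × (397/48.86) = 185.2.

V₃/V₁ ≈ 185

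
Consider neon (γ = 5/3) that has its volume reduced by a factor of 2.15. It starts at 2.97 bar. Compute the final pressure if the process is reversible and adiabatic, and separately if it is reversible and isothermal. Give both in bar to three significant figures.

adiabatic: 10.6 bar; isothermal: 6.39 bar

Isothermal: P₂ = P₁(V₁/V₂) = 2.97×2.15 = 6.386 bar.
Adiabatic: P₂ = P₁(V₁/V₂)^γ = 2.97×2.15^(5/3) = 10.64 bar.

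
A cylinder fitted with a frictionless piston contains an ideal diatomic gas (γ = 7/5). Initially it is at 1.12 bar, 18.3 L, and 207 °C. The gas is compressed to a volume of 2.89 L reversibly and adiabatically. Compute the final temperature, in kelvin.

T₂ ≈ 1000 K

For a reversible adiabat TV^(γ−1) is constant, so T₂ = T₁ (V₁/V₂)^(γ−1).
T₁ = 207 °C = 480.1 K.
T₂ = 480.1 × (18.3/2.89)^(2/5) = 1005 K.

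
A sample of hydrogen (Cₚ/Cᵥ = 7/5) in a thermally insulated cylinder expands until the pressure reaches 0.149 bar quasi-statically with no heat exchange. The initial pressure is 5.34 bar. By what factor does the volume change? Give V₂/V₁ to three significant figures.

From PV^γ = const, V₂/V₁ = (P₁/P₂)^(1/γ).
V₂/V₁ = (5.34/0.149)^(5/7) = 12.89.

V₂/V₁ ≈ 12.9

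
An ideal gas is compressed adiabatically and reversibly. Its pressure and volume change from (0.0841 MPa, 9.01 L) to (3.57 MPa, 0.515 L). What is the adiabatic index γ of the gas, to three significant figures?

γ ≈ 1.31

PV^γ = const ⇒ γ = ln(P₂/P₁) / ln(V₁/V₂).
γ = ln(3.57/0.0841) / ln(9.01/0.515) = 1.31.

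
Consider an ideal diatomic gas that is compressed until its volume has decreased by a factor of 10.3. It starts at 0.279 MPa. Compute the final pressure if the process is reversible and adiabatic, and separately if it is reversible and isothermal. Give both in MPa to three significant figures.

adiabatic: 7.30 MPa; isothermal: 2.87 MPa

For a diatomic ideal gas γ = 7/5.
Isothermal: P₂ = P₁(V₁/V₂) = 0.279×10.3 = 2.874 MPa.
Adiabatic: P₂ = P₁(V₁/V₂)^γ = 0.279×10.3^(7/5) = 7.304 MPa.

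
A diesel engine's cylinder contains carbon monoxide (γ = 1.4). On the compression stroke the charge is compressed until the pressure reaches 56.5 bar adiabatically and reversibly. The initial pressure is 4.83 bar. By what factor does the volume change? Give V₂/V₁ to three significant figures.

From PV^γ = const, V₂/V₁ = (P₁/P₂)^(1/γ).
V₂/V₁ = (4.83/56.5)^(0.714) = 0.1726.

V₂/V₁ ≈ 0.173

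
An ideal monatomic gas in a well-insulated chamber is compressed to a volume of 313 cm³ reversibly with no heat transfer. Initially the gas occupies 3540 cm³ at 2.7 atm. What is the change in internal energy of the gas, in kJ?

ΔU ≈ 5.87 kJ

γ = 5/3 for a monatomic ideal gas.
P₂ = P₁(V₁/V₂)^γ = 2.7×(3540/313)^(5/3) = 153.9 atm.
For a reversible adiabat, W_by_gas = (P₁V₁ − P₂V₂)/(γ−1).
W_by = (273600×0.00354 − 1.559×10^7×0.000313) / (2/3) = -5867 J.
Q = 0 ⇒ ΔU = −W_by = 5867 J.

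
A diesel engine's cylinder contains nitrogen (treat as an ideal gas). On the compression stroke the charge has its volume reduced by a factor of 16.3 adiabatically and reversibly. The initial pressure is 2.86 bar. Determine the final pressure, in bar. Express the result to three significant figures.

Adiabatic: P₁V₁^γ = P₂V₂^γ ⇒ P₂ = P₁ (V₁/V₂)^γ.
For a diatomic ideal gas γ = 7/5.
P₂ = 2.86 × 16.3^(7/5) = 142.4 bar.

P₂ ≈ 142 bar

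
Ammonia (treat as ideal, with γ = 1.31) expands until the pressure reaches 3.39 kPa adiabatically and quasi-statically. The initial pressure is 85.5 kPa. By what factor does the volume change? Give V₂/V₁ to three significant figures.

From PV^γ = const, V₂/V₁ = (P₁/P₂)^(1/γ).
V₂/V₁ = (85.5/3.39)^(0.763) = 11.75.

V₂/V₁ ≈ 11.8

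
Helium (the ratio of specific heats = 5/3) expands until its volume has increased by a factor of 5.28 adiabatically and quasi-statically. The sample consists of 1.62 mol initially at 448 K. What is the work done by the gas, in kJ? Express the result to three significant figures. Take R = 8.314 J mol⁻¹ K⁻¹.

W ≈ 6.07 kJ

Adiabatic: T₁V₁^(γ−1) = T₂V₂^(γ−1) ⇒ T₂ = T₁ (V₁/V₂)^(γ−1).
T₂ = 448 × (1/5.28)^(2/3) = 147.7 K.
Q = 0, so ΔU = W_on_gas = nCᵥΔT with Cᵥ = R/(γ−1) = 12.47 J/(mol·K).
ΔU = 1.62 × 12.47 × (147.7 − 448) = -6066 J.
Work done by the gas = −ΔU = 6066 J.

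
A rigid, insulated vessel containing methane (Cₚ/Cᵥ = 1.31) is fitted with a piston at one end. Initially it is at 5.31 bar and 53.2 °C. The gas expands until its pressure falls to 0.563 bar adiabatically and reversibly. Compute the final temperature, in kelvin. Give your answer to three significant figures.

T₂ ≈ 192 K

Along an adiabat T P^((1−γ)/γ) is constant, so T₂ = T₁ (P₂/P₁)^((γ−1)/γ).
T₁ = 53.2 °C = 326.3 K.
T₂ = 326.3 × (0.563/5.31)^(0.237) = 191.9 K.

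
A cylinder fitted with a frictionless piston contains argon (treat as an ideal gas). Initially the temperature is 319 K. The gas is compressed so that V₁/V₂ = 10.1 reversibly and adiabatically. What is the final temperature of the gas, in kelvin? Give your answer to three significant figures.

Adiabatic: T₁V₁^(γ−1) = T₂V₂^(γ−1) ⇒ T₂ = T₁ (V₁/V₂)^(γ−1).
For a monatomic ideal gas γ = 5/3, so γ−1 = 2/3.
T₂ = 319 × 10.1^(2/3) = 1491 K.

T₂ ≈ 1490 K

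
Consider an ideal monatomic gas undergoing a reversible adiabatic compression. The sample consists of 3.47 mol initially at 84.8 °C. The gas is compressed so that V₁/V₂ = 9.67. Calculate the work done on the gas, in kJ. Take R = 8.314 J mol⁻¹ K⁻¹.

W ≈ 54.8 kJ

For a reversible adiabat TV^(γ−1) is constant, so T₂ = T₁ (V₁/V₂)^(γ−1).
γ = 5/3 for a monatomic ideal gas, so γ−1 = 2/3.
T₁ = 84.8 °C = 357.9 K.
T₂ = 357.9 × 9.67^(2/3) = 1625 K.
Q = 0, so ΔU = W_on_gas = nCᵥΔT with Cᵥ = R/(γ−1) = 12.47 J/(mol·K).
ΔU = 3.47 × 12.47 × (1625 − 357.9) = 54820 J.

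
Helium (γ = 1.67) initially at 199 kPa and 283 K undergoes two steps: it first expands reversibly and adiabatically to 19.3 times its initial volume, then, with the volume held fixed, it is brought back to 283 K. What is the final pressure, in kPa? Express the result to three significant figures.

Adiabatic step (PV^γ = const): P₂ = 199×(1/19.3)^(1.67) = 1.419 kPa; T₂ = 283×(1/19.3)^(0.67) = 38.95 K.
Isochoric: P₃ = P₂(T₃/T₂) = 1.419 × (283/38.95) = 10.31 kPa.

P₃ ≈ 10.3 kPa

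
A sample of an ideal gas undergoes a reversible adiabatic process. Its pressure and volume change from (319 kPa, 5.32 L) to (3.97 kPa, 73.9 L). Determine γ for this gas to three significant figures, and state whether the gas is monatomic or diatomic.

γ ≈ 1.67; monatomic

PV^γ = const ⇒ γ = ln(P₂/P₁) / ln(V₁/V₂).
γ = ln(3.97/319) / ln(5.32/73.9) = 1.667.
γ ≈ 1.67 is close to 5/3, so the gas is monatomic.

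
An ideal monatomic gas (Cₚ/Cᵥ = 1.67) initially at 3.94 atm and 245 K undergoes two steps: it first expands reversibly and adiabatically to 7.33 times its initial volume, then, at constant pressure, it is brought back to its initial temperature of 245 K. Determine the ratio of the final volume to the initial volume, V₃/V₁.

V₃/V₁ ≈ 27.8

Adiabatic step: V₂/V₁ = 7.33; T₂ = T₁·(1/7.33)^(0.67) = 64.5 K.
Isobaric step: V₃/V₂ = T₃/T₂ = 245/64.5.
V₃/V₁ = (V₂/V₁)(V₃/V₂) = 7.33 × (245/64.5) = 27.84.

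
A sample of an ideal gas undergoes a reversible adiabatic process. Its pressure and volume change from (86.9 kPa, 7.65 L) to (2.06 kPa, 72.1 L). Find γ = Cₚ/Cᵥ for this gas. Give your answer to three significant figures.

PV^γ = const ⇒ γ = ln(P₂/P₁) / ln(V₁/V₂).
γ = ln(2.06/86.9) / ln(7.65/72.1) = 1.668.

γ ≈ 1.67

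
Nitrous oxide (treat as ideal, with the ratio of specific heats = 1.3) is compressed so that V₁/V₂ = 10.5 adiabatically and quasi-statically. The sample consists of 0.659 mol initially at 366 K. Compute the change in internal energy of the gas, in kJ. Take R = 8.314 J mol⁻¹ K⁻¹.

Adiabatic: T₁V₁^(γ−1) = T₂V₂^(γ−1) ⇒ T₂ = T₁ (V₁/V₂)^(γ−1).
T₂ = 366 × 10.5^(0.3) = 741 K.
Q = 0, so ΔU = W_on_gas = nCᵥΔT with Cᵥ = R/(γ−1) = 27.71 J/(mol·K).
ΔU = 0.659 × 27.71 × (741 − 366) = 6849 J.

ΔU ≈ 6.85 kJ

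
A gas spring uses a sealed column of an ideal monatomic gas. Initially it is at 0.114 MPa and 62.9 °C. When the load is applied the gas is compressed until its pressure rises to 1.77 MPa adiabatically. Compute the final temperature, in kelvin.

T₂ ≈ 1010 K

Along an adiabat T P^((1−γ)/γ) is constant, so T₂ = T₁ (P₂/P₁)^((γ−1)/γ).
For a monatomic ideal gas γ = 5/3, so (γ−1)/γ = 2/5.
T₁ = 62.9 °C = 336 K.
T₂ = 336 × (1.77/0.114)^(2/5) = 1007 K.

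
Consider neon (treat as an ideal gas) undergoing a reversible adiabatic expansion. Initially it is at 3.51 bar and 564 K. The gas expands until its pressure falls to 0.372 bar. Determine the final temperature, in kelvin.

Along an adiabat T P^((1−γ)/γ) is constant, so T₂ = T₁ (P₂/P₁)^((γ−1)/γ).
For a monatomic ideal gas γ = 5/3, so (γ−1)/γ = 2/5.
T₂ = 564 × (0.372/3.51)^(2/5) = 229.8 K.

T₂ ≈ 230 K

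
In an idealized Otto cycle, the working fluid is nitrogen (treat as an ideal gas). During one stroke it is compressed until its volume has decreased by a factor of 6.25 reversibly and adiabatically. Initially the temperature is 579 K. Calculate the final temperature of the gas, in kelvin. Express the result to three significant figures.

T₂ ≈ 1210 K

For a reversible adiabat TV^(γ−1) is constant, so T₂ = T₁ (V₁/V₂)^(γ−1).
For a diatomic ideal gas γ = 7/5, so γ−1 = 2/5.
T₂ = 579 × 6.25^(2/5) = 1205 K.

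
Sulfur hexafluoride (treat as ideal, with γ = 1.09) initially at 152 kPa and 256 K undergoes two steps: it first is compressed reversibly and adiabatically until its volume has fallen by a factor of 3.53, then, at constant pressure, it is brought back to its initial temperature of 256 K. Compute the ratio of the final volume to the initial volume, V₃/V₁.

Adiabatic step: V₂/V₁ = 0.2833; T₂ = T₁·3.53^(0.09) = 286.8 K.
Isobaric step: V₃/V₂ = T₃/T₂ = 256/286.8.
V₃/V₁ = (V₂/V₁)(V₃/V₂) = 0.2833 × (256/286.8) = 0.2529.

V₃/V₁ ≈ 0.253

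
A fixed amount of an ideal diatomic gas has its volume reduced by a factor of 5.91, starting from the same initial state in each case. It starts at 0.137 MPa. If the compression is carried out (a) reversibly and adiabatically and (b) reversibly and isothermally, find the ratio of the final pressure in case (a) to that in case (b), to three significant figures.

P_adiabatic / P_isothermal ≈ 2.04

For a diatomic ideal gas γ = 7/5.
Isothermal: P_b = P₁(V₁/V₂) = 0.137×5.91.
Adiabatic: P_a = P₁(V₁/V₂)^γ = 0.137×5.91^(7/5).
P_a/P_b = (V₁/V₂)^(γ−1) = 5.91^(2/5) = 2.035.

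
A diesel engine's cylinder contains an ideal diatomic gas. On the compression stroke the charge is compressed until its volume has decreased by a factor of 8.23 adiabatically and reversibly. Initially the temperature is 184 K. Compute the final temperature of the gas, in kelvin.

Adiabatic: T₁V₁^(γ−1) = T₂V₂^(γ−1) ⇒ T₂ = T₁ (V₁/V₂)^(γ−1).
For a diatomic ideal gas γ = 7/5, so γ−1 = 2/5.
T₂ = 184 × 8.23^(2/5) = 427.5 K.

T₂ ≈ 428 K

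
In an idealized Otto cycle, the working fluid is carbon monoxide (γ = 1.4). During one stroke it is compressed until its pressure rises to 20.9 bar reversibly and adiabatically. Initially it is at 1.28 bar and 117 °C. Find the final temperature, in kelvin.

Along an adiabat T P^((1−γ)/γ) is constant, so T₂ = T₁ (P₂/P₁)^((γ−1)/γ).
T₁ = 117 °C = 390.1 K.
T₂ = 390.1 × (20.9/1.28)^(0.286) = 866.5 K.

T₂ ≈ 867 K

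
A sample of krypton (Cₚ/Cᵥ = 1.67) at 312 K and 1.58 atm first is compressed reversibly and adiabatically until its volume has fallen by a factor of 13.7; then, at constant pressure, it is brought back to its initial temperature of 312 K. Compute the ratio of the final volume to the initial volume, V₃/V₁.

V₃/V₁ ≈ 0.0126

Adiabatic step: V₂/V₁ = 0.07299; T₂ = T₁·13.7^(0.67) = 1802 K.
Isobaric step: V₃/V₂ = T₃/T₂ = 312/1802.
V₃/V₁ = (V₂/V₁)(V₃/V₂) = 0.07299 × (312/1802) = 0.01264.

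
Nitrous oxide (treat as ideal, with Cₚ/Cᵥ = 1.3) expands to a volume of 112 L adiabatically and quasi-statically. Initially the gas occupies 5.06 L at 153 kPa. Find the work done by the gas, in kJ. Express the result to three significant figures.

P₂ = P₁(V₁/V₂)^γ = 153×(5.06/112)^(1.3) = 2.73 kPa.
For a reversible adiabat, W_by_gas = (P₁V₁ − P₂V₂)/(γ−1).
W_by = (153000×0.00506 − 2730×0.112) / (0.3) = 1562 J.

W ≈ 1.56 kJ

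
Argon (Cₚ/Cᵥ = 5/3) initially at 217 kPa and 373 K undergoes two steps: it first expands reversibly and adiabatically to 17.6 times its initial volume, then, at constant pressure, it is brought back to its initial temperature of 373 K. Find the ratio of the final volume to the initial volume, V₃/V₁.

V₃/V₁ ≈ 119

Adiabatic step: V₂/V₁ = 17.6; T₂ = T₁·(1/17.6)^(2/3) = 55.13 K.
Isobaric step: V₃/V₂ = T₃/T₂ = 373/55.13.
V₃/V₁ = (V₂/V₁)(V₃/V₂) = 17.6 × (373/55.13) = 119.1.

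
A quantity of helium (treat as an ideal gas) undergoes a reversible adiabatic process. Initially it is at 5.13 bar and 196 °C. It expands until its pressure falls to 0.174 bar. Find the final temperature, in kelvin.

T₂ ≈ 121 K

Along an adiabat T P^((1−γ)/γ) is constant, so T₂ = T₁ (P₂/P₁)^((γ−1)/γ).
For a monatomic ideal gas γ = 5/3, so (γ−1)/γ = 2/5.
T₁ = 196 °C = 469.1 K.
T₂ = 469.1 × (0.174/5.13)^(2/5) = 121.2 K.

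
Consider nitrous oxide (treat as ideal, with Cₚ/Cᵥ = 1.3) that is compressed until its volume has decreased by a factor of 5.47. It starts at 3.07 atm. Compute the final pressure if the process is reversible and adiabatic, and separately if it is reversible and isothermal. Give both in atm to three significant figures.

adiabatic: 28.0 atm; isothermal: 16.8 atm

Isothermal: P₂ = P₁(V₁/V₂) = 3.07×5.47 = 16.79 atm.
Adiabatic: P₂ = P₁(V₁/V₂)^γ = 3.07×5.47^(1.3) = 27.96 atm.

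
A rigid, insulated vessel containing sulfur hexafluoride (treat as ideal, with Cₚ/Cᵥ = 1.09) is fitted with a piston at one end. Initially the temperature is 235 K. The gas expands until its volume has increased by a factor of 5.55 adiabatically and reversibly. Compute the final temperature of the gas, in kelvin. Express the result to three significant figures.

T₂ ≈ 201 K

Adiabatic: T₁V₁^(γ−1) = T₂V₂^(γ−1) ⇒ T₂ = T₁ (V₁/V₂)^(γ−1).
T₂ = 235 × (1/5.55)^(0.09) = 201.4 K.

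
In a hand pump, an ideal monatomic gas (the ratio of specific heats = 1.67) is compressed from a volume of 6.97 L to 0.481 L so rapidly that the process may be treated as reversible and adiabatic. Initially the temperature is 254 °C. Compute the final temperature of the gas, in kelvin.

T₂ ≈ 3160 K

Adiabatic: T₁V₁^(γ−1) = T₂V₂^(γ−1) ⇒ T₂ = T₁ (V₁/V₂)^(γ−1).
T₁ = 254 °C = 527.1 K.
T₂ = 527.1 × (6.97/0.481)^(0.67) = 3161 K.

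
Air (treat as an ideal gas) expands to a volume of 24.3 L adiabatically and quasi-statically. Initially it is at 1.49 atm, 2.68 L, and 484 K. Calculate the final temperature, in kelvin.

For a reversible adiabat TV^(γ−1) is constant, so T₂ = T₁ (V₁/V₂)^(γ−1).
γ = 7/5 for a diatomic ideal gas.
T₂ = 484 × (2.68/24.3)^(2/5) = 200.4 K.

T₂ ≈ 200 K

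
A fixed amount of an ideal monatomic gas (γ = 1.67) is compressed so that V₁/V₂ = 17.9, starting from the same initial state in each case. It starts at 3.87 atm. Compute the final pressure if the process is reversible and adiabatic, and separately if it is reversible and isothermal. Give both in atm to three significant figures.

adiabatic: 479 atm; isothermal: 69.3 atm

Isothermal: P₂ = P₁(V₁/V₂) = 3.87×17.9 = 69.27 atm.
Adiabatic: P₂ = P₁(V₁/V₂)^γ = 3.87×17.9^(1.67) = 478.6 atm.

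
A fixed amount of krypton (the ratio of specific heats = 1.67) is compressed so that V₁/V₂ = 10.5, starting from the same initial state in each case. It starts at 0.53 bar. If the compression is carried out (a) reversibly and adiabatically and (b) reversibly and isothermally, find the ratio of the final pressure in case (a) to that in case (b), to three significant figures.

Isothermal: P_b = P₁(V₁/V₂) = 0.53×10.5.
Adiabatic: P_a = P₁(V₁/V₂)^γ = 0.53×10.5^(1.67).
P_a/P_b = (V₁/V₂)^(γ−1) = 10.5^(0.67) = 4.833.

P_adiabatic / P_isothermal ≈ 4.83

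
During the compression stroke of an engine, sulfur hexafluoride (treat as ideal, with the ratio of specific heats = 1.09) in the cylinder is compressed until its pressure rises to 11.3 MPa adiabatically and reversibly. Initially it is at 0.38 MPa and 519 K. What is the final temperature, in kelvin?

Adiabatic: T₂/T₁ = (P₂/P₁)^((γ−1)/γ).
T₂ = 519 × (11.3/0.38)^(0.0826) = 686.8 K.

T₂ ≈ 687 K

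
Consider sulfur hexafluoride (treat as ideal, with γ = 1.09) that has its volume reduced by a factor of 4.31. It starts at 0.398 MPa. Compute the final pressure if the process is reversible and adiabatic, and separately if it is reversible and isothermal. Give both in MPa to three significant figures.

Isothermal: P₂ = P₁(V₁/V₂) = 0.398×4.31 = 1.715 MPa.
Adiabatic: P₂ = P₁(V₁/V₂)^γ = 0.398×4.31^(1.09) = 1.956 MPa.

adiabatic: 1.96 MPa; isothermal: 1.72 MPa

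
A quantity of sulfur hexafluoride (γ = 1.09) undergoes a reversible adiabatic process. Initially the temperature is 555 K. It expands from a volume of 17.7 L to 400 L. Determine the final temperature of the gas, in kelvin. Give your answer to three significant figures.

T₂ ≈ 419 K

For a reversible adiabat TV^(γ−1) is constant, so T₂ = T₁ (V₁/V₂)^(γ−1).
T₂ = 555 × (17.7/400)^(0.09) = 419.2 K.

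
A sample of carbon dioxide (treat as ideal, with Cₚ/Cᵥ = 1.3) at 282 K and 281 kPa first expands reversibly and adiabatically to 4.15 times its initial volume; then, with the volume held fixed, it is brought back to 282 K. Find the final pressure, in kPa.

Adiabatic step (PV^γ = const): P₂ = 281×(1/4.15)^(1.3) = 44.18 kPa; T₂ = 282×(1/4.15)^(0.3) = 184 K.
Isochoric: P₃ = P₂(T₃/T₂) = 44.18 × (282/184) = 67.71 kPa.

P₃ ≈ 67.7 kPa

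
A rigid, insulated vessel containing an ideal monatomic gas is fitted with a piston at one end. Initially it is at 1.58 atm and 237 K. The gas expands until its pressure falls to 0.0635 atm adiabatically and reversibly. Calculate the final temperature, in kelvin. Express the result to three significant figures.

T₂ ≈ 65.5 K

Along an adiabat T P^((1−γ)/γ) is constant, so T₂ = T₁ (P₂/P₁)^((γ−1)/γ).
For a monatomic ideal gas γ = 5/3, so (γ−1)/γ = 2/5.
T₂ = 237 × (0.0635/1.58)^(2/5) = 65.52 K.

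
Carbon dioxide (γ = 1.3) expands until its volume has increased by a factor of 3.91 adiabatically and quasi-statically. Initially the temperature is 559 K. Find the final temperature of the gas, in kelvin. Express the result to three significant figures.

T₂ ≈ 371 K

Adiabatic: T₁V₁^(γ−1) = T₂V₂^(γ−1) ⇒ T₂ = T₁ (V₁/V₂)^(γ−1).
T₂ = 559 × (1/3.91)^(0.3) = 371.3 K.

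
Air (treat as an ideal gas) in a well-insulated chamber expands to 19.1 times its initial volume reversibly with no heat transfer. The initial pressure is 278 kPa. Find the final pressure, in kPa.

Adiabatic: P₁V₁^γ = P₂V₂^γ ⇒ P₂ = P₁ (V₁/V₂)^γ.
For a diatomic ideal gas γ = 7/5.
P₂ = 278 × (1/19.1)^(7/5) = 4.473 kPa.

P₂ ≈ 4.47 kPa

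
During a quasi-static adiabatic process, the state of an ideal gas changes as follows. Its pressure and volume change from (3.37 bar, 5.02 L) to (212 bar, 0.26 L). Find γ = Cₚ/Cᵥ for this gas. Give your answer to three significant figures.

PV^γ = const ⇒ γ = ln(P₂/P₁) / ln(V₁/V₂).
γ = ln(212/3.37) / ln(5.02/0.26) = 1.399.

γ ≈ 1.40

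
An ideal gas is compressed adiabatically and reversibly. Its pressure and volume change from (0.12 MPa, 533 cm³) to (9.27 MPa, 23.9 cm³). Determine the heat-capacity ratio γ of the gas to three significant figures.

PV^γ = const ⇒ γ = ln(P₂/P₁) / ln(V₁/V₂).
γ = ln(9.27/0.12) / ln(533/23.9) = 1.4.

γ ≈ 1.40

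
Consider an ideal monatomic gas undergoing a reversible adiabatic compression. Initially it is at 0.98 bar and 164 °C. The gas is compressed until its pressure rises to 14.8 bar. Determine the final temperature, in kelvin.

Along an adiabat T P^((1−γ)/γ) is constant, so T₂ = T₁ (P₂/P₁)^((γ−1)/γ).
For a monatomic ideal gas γ = 5/3, so (γ−1)/γ = 2/5.
T₁ = 164 °C = 437.1 K.
T₂ = 437.1 × (14.8/0.98)^(2/5) = 1295 K.

T₂ ≈ 1290 K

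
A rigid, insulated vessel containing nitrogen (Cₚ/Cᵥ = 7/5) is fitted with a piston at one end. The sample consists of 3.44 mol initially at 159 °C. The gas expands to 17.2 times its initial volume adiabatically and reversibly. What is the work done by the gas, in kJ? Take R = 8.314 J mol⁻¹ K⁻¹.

W ≈ 21.0 kJ

Adiabatic: T₁V₁^(γ−1) = T₂V₂^(γ−1) ⇒ T₂ = T₁ (V₁/V₂)^(γ−1).
T₁ = 159 °C = 432.1 K.
T₂ = 432.1 × (1/17.2)^(2/5) = 138.5 K.
Q = 0, so ΔU = W_on_gas = nCᵥΔT with Cᵥ = R/(γ−1) = 20.79 J/(mol·K).
ΔU = 3.44 × 20.79 × (138.5 − 432.1) = -21000 J.
Work done by the gas = −ΔU = 21000 J.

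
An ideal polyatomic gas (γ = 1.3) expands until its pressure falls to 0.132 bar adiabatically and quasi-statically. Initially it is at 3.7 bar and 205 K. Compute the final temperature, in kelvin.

Adiabatic: T₂/T₁ = (P₂/P₁)^((γ−1)/γ).
T₂ = 205 × (0.132/3.7)^(0.231) = 94.99 K.

T₂ ≈ 95.0 K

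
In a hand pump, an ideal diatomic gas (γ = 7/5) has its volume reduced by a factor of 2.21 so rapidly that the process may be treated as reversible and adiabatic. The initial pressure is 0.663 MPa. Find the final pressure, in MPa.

P₂ ≈ 2.01 MPa

Since PV^γ is constant along a reversible adiabat, P₂ = P₁ (V₁/V₂)^γ.
P₂ = 0.663 × 2.21^(7/5) = 2.012 MPa.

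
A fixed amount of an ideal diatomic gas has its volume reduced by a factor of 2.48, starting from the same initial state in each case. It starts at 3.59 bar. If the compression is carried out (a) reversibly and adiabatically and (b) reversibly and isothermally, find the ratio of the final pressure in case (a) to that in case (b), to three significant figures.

For a diatomic ideal gas γ = 7/5.
Isothermal: P_b = P₁(V₁/V₂) = 3.59×2.48.
Adiabatic: P_a = P₁(V₁/V₂)^γ = 3.59×2.48^(7/5).
P_a/P_b = (V₁/V₂)^(γ−1) = 2.48^(2/5) = 1.438.

P_adiabatic / P_isothermal ≈ 1.44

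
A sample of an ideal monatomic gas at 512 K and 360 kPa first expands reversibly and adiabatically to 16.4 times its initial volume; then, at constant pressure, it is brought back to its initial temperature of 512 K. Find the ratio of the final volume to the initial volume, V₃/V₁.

V₃/V₁ ≈ 106

For a monatomic ideal gas γ = 5/3.
Adiabatic step: V₂/V₁ = 16.4; T₂ = T₁·(1/16.4)^(2/3) = 79.32 K.
Isobaric step: V₃/V₂ = T₃/T₂ = 512/79.32.
V₃/V₁ = (V₂/V₁)(V₃/V₂) = 16.4 × (512/79.32) = 105.9.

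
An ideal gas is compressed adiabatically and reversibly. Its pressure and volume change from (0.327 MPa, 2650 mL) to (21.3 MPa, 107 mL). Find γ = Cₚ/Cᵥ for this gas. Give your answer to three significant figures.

γ ≈ 1.30

PV^γ = const ⇒ γ = ln(P₂/P₁) / ln(V₁/V₂).
γ = ln(21.3/0.327) / ln(2650/107) = 1.301.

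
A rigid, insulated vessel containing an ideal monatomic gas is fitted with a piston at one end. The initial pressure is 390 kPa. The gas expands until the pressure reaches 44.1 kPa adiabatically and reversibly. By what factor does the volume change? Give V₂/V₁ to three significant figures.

V₂/V₁ ≈ 3.70

From PV^γ = const, V₂/V₁ = (P₁/P₂)^(1/γ).
For a monatomic ideal gas γ = 5/3.
V₂/V₁ = (390/44.1)^(3/5) = 3.698.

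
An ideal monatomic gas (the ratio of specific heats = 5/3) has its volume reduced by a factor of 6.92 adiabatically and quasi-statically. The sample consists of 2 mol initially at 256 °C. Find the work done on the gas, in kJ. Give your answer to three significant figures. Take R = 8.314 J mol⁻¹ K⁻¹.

Adiabatic: T₁V₁^(γ−1) = T₂V₂^(γ−1) ⇒ T₂ = T₁ (V₁/V₂)^(γ−1).
T₁ = 256 °C = 529.1 K.
T₂ = 529.1 × 6.92^(2/3) = 1922 K.
Q = 0, so ΔU = W_on_gas = nCᵥΔT with Cᵥ = R/(γ−1) = 12.47 J/(mol·K).
ΔU = 2 × 12.47 × (1922 − 529.1) = 34730 J.

W ≈ 34.7 kJ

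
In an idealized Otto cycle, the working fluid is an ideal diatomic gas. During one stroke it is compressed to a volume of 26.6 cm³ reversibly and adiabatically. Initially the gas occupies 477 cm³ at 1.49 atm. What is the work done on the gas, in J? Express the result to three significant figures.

γ = 7/5 for a diatomic ideal gas.
P₂ = P₁(V₁/V₂)^γ = 1.49×(477/26.6)^(7/5) = 84.78 atm.
For a reversible adiabat, W_by_gas = (P₁V₁ − P₂V₂)/(γ−1).
W_by = (151000×0.000477 − 8.59×10^6×2.66×10^-5) / (2/5) = -391.2 J.
W_on_gas = −W_by = 391.2 J.

W ≈ 391 J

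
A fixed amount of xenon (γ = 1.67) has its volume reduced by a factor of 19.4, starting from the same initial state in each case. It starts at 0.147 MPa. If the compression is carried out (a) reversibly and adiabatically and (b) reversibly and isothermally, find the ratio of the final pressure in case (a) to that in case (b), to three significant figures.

Isothermal: P_b = P₁(V₁/V₂) = 0.147×19.4.
Adiabatic: P_a = P₁(V₁/V₂)^γ = 0.147×19.4^(1.67).
P_a/P_b = (V₁/V₂)^(γ−1) = 19.4^(0.67) = 7.292.

P_adiabatic / P_isothermal ≈ 7.29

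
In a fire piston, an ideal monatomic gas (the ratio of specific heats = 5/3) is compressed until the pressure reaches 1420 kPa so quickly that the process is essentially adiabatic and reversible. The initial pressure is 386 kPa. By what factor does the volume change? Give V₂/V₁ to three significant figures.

V₂/V₁ ≈ 0.458

From PV^γ = const, V₂/V₁ = (P₁/P₂)^(1/γ).
V₂/V₁ = (386/1420)^(3/5) = 0.4577.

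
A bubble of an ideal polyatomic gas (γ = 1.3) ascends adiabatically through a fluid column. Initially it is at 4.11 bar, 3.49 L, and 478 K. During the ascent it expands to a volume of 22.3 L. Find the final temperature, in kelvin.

Adiabatic: T₁V₁^(γ−1) = T₂V₂^(γ−1) ⇒ T₂ = T₁ (V₁/V₂)^(γ−1).
T₂ = 478 × (3.49/22.3)^(0.3) = 274 K.

T₂ ≈ 274 K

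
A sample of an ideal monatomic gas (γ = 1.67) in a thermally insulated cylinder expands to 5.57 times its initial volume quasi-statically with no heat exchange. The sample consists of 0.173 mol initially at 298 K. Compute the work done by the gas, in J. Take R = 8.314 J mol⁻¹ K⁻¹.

W ≈ 437 J

Adiabatic: T₁V₁^(γ−1) = T₂V₂^(γ−1) ⇒ T₂ = T₁ (V₁/V₂)^(γ−1).
T₂ = 298 × (1/5.57)^(0.67) = 94.3 K.
Q = 0, so ΔU = W_on_gas = nCᵥΔT with Cᵥ = R/(γ−1) = 12.41 J/(mol·K).
ΔU = 0.173 × 12.41 × (94.3 − 298) = -437.3 J.
Work done by the gas = −ΔU = 437.3 J.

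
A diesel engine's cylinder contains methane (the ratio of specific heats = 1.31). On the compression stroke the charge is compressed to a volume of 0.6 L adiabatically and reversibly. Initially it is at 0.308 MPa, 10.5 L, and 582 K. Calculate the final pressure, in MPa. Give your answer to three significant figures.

P₂ ≈ 13.1 MPa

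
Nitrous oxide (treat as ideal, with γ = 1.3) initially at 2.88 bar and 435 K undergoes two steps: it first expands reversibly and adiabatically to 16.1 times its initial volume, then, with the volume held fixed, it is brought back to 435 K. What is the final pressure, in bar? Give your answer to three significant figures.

P₃ ≈ 0.179 bar

Adiabatic step (PV^γ = const): P₂ = 2.88×(1/16.1)^(1.3) = 0.07772 bar; T₂ = 435×(1/16.1)^(0.3) = 189 K.
Isochoric: P₃ = P₂(T₃/T₂) = 0.07772 × (435/189) = 0.1789 bar.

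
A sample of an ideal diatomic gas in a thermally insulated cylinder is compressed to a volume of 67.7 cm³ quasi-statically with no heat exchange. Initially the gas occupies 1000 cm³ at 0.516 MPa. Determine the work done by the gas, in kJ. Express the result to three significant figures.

W ≈ -2.50 kJ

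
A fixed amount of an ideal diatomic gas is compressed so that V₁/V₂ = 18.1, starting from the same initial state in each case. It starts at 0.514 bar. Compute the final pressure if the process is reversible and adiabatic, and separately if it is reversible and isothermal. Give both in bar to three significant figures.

For a diatomic ideal gas γ = 7/5.
Isothermal: P₂ = P₁(V₁/V₂) = 0.514×18.1 = 9.303 bar.
Adiabatic: P₂ = P₁(V₁/V₂)^γ = 0.514×18.1^(7/5) = 29.63 bar.

adiabatic: 29.6 bar; isothermal: 9.30 bar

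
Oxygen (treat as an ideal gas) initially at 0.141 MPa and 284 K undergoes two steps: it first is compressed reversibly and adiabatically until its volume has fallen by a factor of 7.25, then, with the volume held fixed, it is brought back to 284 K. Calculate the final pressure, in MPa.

P₃ ≈ 1.02 MPa

For a diatomic ideal gas γ = 7/5.
Adiabatic step (PV^γ = const): P₂ = 0.141×7.25^(7/5) = 2.258 MPa; T₂ = 284×7.25^(2/5) = 627.3 K.
Isochoric: P₃ = P₂(T₃/T₂) = 2.258 × (284/627.3) = 1.022 MPa.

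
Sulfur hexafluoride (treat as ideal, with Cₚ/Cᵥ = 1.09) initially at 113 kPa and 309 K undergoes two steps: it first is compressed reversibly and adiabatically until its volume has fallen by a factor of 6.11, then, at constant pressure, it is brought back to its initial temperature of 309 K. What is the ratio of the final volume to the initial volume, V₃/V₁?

V₃/V₁ ≈ 0.139

Adiabatic step: V₂/V₁ = 0.1637; T₂ = T₁·6.11^(0.09) = 363.7 K.
Isobaric step: V₃/V₂ = T₃/T₂ = 309/363.7.
V₃/V₁ = (V₂/V₁)(V₃/V₂) = 0.1637 × (309/363.7) = 0.1391.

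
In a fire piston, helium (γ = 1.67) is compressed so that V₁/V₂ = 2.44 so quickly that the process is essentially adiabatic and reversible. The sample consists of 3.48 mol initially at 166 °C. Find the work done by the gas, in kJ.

Adiabatic: T₁V₁^(γ−1) = T₂V₂^(γ−1) ⇒ T₂ = T₁ (V₁/V₂)^(γ−1).
T₁ = 166 °C = 439.1 K.
T₂ = 439.1 × 2.44^(0.67) = 798.3 K.
Q = 0, so ΔU = W_on_gas = nCᵥΔT with Cᵥ = R/(γ−1) = 12.41 J/(mol·K).
ΔU = 3.48 × 12.41 × (798.3 − 439.1) = 15510 J.
Work done by the gas = −ΔU = -15510 J.

W ≈ -15.5 kJ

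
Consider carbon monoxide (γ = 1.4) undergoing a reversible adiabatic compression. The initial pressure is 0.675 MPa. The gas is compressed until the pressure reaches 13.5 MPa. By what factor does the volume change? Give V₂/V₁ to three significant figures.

From PV^γ = const, V₂/V₁ = (P₁/P₂)^(1/γ).
V₂/V₁ = (0.675/13.5)^(0.714) = 0.1177.

V₂/V₁ ≈ 0.118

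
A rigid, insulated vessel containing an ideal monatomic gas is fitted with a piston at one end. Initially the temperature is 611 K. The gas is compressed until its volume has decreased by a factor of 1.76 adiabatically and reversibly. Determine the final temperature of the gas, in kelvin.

T₂ ≈ 891 K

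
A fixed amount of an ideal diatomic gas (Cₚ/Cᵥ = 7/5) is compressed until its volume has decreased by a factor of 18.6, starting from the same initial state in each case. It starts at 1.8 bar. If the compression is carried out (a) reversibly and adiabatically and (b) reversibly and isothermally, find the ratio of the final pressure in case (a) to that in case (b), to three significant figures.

P_adiabatic / P_isothermal ≈ 3.22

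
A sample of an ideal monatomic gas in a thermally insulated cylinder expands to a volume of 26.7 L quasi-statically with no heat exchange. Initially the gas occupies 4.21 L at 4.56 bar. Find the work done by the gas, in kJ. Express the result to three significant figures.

W ≈ 2.04 kJ

γ = 5/3 for a monatomic ideal gas.
P₂ = P₁(V₁/V₂)^γ = 4.56×(4.21/26.7)^(5/3) = 0.2099 bar.
For a reversible adiabat, W_by_gas = (P₁V₁ − P₂V₂)/(γ−1).
W_by = (456000×0.00421 − 20990×0.0267) / (2/3) = 2039 J.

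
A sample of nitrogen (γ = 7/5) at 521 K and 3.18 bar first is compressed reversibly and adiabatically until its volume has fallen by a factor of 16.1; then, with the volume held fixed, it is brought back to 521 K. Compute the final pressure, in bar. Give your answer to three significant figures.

P₃ ≈ 51.2 bar

Adiabatic step (PV^γ = const): P₂ = 3.18×16.1^(7/5) = 155.6 bar; T₂ = 521×16.1^(2/5) = 1583 K.
Isochoric: P₃ = P₂(T₃/T₂) = 155.6 × (521/1583) = 51.2 bar.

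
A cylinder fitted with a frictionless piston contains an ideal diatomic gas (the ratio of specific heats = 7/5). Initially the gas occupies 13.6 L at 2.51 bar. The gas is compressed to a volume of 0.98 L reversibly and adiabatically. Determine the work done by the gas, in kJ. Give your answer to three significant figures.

P₂ = P₁(V₁/V₂)^γ = 2.51×(13.6/0.98)^(7/5) = 99.75 bar.
For a reversible adiabat, W_by_gas = (P₁V₁ − P₂V₂)/(γ−1).
W_by = (251000×0.0136 − 9.975×10^6×0.00098) / (2/5) = -15900 J.

W ≈ -15.9 kJ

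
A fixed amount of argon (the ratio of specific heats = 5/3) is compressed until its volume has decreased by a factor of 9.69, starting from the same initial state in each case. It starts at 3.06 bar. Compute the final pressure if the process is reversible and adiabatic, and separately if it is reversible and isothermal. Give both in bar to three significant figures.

Isothermal: P₂ = P₁(V₁/V₂) = 3.06×9.69 = 29.65 bar.
Adiabatic: P₂ = P₁(V₁/V₂)^γ = 3.06×9.69^(5/3) = 134.8 bar.

adiabatic: 135 bar; isothermal: 29.7 bar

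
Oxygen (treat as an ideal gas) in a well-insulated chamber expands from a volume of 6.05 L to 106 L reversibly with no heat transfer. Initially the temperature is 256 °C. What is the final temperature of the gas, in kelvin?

For a reversible adiabat TV^(γ−1) is constant, so T₂ = T₁ (V₁/V₂)^(γ−1).
For a diatomic ideal gas γ = 7/5, so γ−1 = 2/5.
T₁ = 256 °C = 529.1 K.
T₂ = 529.1 × (6.05/106)^(2/5) = 168.3 K.

T₂ ≈ 168 K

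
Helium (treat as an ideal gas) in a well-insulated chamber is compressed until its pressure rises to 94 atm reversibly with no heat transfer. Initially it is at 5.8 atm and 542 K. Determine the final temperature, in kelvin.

T₂ ≈ 1650 K

Along an adiabat T P^((1−γ)/γ) is constant, so T₂ = T₁ (P₂/P₁)^((γ−1)/γ).
For a monatomic ideal gas γ = 5/3, so (γ−1)/γ = 2/5.
T₂ = 542 × (94/5.8)^(2/5) = 1652 K.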